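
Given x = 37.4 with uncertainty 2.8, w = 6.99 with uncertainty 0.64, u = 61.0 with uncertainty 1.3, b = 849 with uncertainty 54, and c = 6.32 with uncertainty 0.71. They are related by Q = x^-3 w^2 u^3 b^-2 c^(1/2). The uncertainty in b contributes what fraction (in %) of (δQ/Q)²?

15.1%

(δQ/Q)² = (-3·δx/x)² + (2·δw/w)² + (3·δu/u)² + (-2·δb/b)² + (½·δc/c)²
  x term: (-3×0.0749)² = 0.0504
  w term: (2×0.0916)² = 0.0335
  u term: (3×0.0213)² = 0.00409
  b term: (-2×0.0636)² = 0.0162
  c term: (0.5×0.112)² = 0.00316
Total = 0.107. Share from b = 0.0162/0.107 = 0.151.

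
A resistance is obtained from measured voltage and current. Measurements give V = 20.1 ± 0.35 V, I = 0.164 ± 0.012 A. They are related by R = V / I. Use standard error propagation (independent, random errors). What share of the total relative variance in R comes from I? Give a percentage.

94.6%

(δR/R)² = (1·δV/V)² + (-1·δI/I)²
  V term: (1×0.0174)² = 0.000303
  I term: (-1×0.0732)² = 0.00535
Total = 0.00566. Share from I = 0.00535/0.00566 = 0.946.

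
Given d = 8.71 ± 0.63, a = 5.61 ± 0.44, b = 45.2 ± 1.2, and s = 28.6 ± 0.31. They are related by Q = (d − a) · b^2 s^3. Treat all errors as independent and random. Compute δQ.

Let u = d − a = 3.10. δu = √(δd² + δa²) = √(0.397 + 0.194) = 0.768, so δu/u = 0.248.
Q is then a monomial in u, b, s:
δQ/Q = √((δu/u)² + (2·δb/b)² + (3·δs/s)²) = √(0.0614 + 0.00282 + 0.00106) = 0.256
Q = 1.48e+08, so δQ = 0.256 × 1.48e+08 = 3.79e+07.

3.79e+07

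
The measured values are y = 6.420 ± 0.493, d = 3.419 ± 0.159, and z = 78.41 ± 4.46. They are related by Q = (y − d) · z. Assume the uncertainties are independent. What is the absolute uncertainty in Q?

42.8

Let u = y − d = 3.001. δu = √(δy² + δd²) = √(0.243 + 0.0253) = 0.518, so δu/u = 0.173.
Q is then a monomial in u, z:
δQ/Q = √((δu/u)² + (1·δz/z)²) = √(0.0298 + 0.00324) = 0.182
Q = 235.3, so δQ = 0.182 × 235.3 = 42.8.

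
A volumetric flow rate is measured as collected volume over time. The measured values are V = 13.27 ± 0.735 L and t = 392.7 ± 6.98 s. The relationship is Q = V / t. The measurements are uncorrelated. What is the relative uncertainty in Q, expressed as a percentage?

5.82%

Relative error in a monomial: (δQ/Q)² = Σ (nᵢ · δxᵢ/xᵢ)².
  (1·δV/V)² = (1×0.0554)² = 0.00307;  (-1·δt/t)² = (-1×0.0178)² = 0.000316
δQ/Q = √(0.00338) = 0.0582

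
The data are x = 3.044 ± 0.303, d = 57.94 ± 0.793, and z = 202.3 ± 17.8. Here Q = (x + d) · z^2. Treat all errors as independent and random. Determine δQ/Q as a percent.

17.7%

Let u = x + d = 60.98. δu = √(δx² + δd²) = √(0.0918 + 0.629) = 0.849, so δu/u = 0.0139.
Q is then a monomial in u, z:
δQ/Q = √((δu/u)² + (2·δz/z)²) = √(0.000194 + 0.0310) = 0.177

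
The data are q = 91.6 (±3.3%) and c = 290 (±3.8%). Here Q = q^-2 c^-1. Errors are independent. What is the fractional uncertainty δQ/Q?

0.0762

Products/powers → add relative errors in quadrature, weighted by exponent:
  (-2·δq/q)² = (-2×0.0330)² = 0.00436;  (-1·δc/c)² = (-1×0.0380)² = 0.00144
δQ/Q = √(0.00580) = 0.0762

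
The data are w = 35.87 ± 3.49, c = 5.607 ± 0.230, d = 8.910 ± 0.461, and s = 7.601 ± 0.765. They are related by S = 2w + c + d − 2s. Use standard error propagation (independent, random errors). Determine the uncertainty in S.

7.16

Each term contributes (cᵢ δxᵢ)² to (δS)²:
  (2·δw)² = 48.7;  (δc)² = 0.0529;  (δd)² = 0.213;  (2·δs)² = 2.34
δS = √(51.3) = 7.16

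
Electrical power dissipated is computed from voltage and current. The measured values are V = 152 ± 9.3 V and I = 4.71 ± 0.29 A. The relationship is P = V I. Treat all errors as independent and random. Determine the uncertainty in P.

62.1 W

Products/powers → add relative errors in quadrature, weighted by exponent:
  (1·δV/V)² = (1×0.0612)² = 0.00374;  (1·δI/I)² = (1×0.0616)² = 0.00379
δP/P = √(0.00753) = 0.0868
P = 716 W, so δP = 0.0868 × 716 = 62.1 W.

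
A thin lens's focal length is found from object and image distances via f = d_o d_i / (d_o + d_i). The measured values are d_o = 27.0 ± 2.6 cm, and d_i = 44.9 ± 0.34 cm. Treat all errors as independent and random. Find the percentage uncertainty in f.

∂f/∂d_o = (d_i/(d_o+d_i))² = 0.390;  ∂f/∂d_i = (d_o/(d_o+d_i))² = 0.141
δf = √((∂f/∂d_o · δd_o)² + (∂f/∂d_i · δd_i)²) = √(1.03 + 0.00230) = 1.02 cm
f = 16.9 cm, so δf/f = 1.02/16.9 = 0.0602.

6.02%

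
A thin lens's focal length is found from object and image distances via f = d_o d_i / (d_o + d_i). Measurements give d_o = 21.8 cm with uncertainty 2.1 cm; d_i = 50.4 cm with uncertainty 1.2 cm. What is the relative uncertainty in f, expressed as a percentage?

6.76%

∂f/∂d_o = (d_i/(d_o+d_i))² = 0.487;  ∂f/∂d_i = (d_o/(d_o+d_i))² = 0.0912
δf = √((∂f/∂d_o · δd_o)² + (∂f/∂d_i · δd_i)²) = √(1.05 + 0.0120) = 1.03 cm
f = 15.2 cm, so δf/f = 1.03/15.2 = 0.0676.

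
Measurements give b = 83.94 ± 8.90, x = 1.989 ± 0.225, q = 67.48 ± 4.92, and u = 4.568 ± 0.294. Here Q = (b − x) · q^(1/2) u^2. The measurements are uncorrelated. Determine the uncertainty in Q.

Let w = b − x = 81.95. δw = √(δb² + δx²) = √(79.2 + 0.0506) = 8.90, so δw/w = 0.109.
Q is then a monomial in w, q, u:
δQ/Q = √((δw/w)² + (½·δq/q)² + (2·δu/u)²) = √(0.0118 + 0.00133 + 0.0166) = 0.172
Q = 14050, so δQ = 0.172 × 14050 = 2420.

2420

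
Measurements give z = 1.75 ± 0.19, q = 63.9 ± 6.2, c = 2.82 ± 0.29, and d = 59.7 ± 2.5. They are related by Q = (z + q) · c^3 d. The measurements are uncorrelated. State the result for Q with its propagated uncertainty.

Let u = z + q = 65.7. δu = √(δz² + δq²) = √(0.0361 + 38.4) = 6.20, so δu/u = 0.0945.
Q is then a monomial in u, c, d:
δQ/Q = √((δu/u)² + (3·δc/c)² + (1·δd/d)²) = √(0.00893 + 0.0952 + 0.00175) = 0.325
Q = 87900, so δQ = 0.325 × 87900 = 28600.

87900 ± 28600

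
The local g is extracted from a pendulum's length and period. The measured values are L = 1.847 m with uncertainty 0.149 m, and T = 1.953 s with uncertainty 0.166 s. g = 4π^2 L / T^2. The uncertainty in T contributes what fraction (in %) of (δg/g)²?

81.6%

(δg/g)² = (1·δL/L)² + (-2·δT/T)²
  L term: (1×0.0807)² = 0.00651
  T term: (-2×0.0850)² = 0.0289
Total = 0.0354. Share from T = 0.0289/0.0354 = 0.816.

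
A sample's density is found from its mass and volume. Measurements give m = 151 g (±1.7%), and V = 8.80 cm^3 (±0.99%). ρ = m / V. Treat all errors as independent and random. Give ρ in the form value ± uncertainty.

Products/powers → add relative errors in quadrature, weighted by exponent:
  (1·δm/m)² = (1×0.0170)² = 0.000289;  (-1·δV/V)² = (-1×0.00990)² = 9.8e-05
δρ/ρ = √(0.000387) = 0.0197
ρ = 17.2 g/cm^3, so δρ = 0.0197 × 17.2 = 0.338 g/cm^3.

17.2 ± 0.338 g/cm^3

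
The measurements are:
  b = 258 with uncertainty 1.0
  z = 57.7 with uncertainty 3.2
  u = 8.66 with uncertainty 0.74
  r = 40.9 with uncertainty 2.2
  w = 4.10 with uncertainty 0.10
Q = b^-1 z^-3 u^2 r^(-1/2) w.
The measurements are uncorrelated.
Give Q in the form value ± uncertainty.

Each factor contributes (exponent × relative error)² to (δQ/Q)²:
  (-1·δb/b)² = (-1×0.00388)² = 1.5e-05;  (-3·δz/z)² = (-3×0.0555)² = 0.0277;  (2·δu/u)² = (2×0.0855)² = 0.0292;  (−½·δr/r)² = (-0.5×0.0538)² = 0.000723;  (1·δw/w)² = (1×0.0244)² = 0.000595
δQ/Q = √(0.0582) = 0.241
Q = 9.7e-07, so δQ = 0.241 × 9.7e-07 = 2.34e-07.

(9.70 ± 2.34) × 10^-7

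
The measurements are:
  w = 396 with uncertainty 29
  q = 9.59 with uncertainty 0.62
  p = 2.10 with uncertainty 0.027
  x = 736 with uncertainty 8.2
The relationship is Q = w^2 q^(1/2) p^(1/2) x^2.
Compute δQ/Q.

Since Q is a product/quotient, work with relative uncertainties:
  (2·δw/w)² = (2×0.0732)² = 0.0215;  (½·δq/q)² = (0.5×0.0647)² = 0.00104;  (½·δp/p)² = (0.5×0.0129)² = 4.13e-05;  (2·δx/x)² = (2×0.0111)² = 0.000497
δQ/Q = √(0.0230) = 0.152

0.152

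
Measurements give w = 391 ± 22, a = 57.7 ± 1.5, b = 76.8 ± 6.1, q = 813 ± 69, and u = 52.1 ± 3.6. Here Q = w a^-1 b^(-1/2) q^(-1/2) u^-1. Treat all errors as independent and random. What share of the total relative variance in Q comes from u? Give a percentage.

39.8%

(δQ/Q)² = (1·δw/w)² + (-1·δa/a)² + (−½·δb/b)² + (−½·δq/q)² + (-1·δu/u)²
  w term: (1×0.0563)² = 0.00317
  a term: (-1×0.0260)² = 0.000676
  b term: (-0.5×0.0794)² = 0.00158
  q term: (-0.5×0.0849)² = 0.00180
  u term: (-1×0.0691)² = 0.00477
Total = 0.0120. Share from u = 0.00477/0.0120 = 0.398.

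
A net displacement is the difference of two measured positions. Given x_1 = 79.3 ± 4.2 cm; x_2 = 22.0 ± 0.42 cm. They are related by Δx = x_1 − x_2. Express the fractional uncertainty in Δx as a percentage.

7.37%

Sums and differences: (δΔx)² = Σ (cᵢ δxᵢ)².
  (δx_1)² = 17.6;  (δx_2)² = 0.176
δΔx = √(17.8) = 4.22 cm
Δx = 57.3 cm, so δΔx/Δx = 4.22/57.3 = 0.0737.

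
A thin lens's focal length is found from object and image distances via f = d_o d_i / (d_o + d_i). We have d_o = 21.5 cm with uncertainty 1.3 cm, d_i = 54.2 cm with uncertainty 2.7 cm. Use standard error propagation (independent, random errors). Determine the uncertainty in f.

∂f/∂d_o = (d_i/(d_o+d_i))² = 0.513;  ∂f/∂d_i = (d_o/(d_o+d_i))² = 0.0807
δf = √((∂f/∂d_o · δd_o)² + (∂f/∂d_i · δd_i)²) = √(0.444 + 0.0474) = 0.701 cm

0.701 cm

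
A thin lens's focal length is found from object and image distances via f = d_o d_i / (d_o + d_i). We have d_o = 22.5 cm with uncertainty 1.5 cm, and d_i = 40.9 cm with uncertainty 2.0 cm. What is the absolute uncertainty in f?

0.673 cm

∂f/∂d_o = (d_i/(d_o+d_i))² = 0.416;  ∂f/∂d_i = (d_o/(d_o+d_i))² = 0.126
δf = √((∂f/∂d_o · δd_o)² + (∂f/∂d_i · δd_i)²) = √(0.390 + 0.0635) = 0.673 cm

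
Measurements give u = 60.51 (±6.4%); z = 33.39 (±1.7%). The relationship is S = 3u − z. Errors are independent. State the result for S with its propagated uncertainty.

Sums and differences: (δS)² = Σ (cᵢ δxᵢ)².
  (3·δu)² = 135;  (δz)² = 0.322
δS = √(135) = 11.6
S = 148.1.

148.1 ± 11.6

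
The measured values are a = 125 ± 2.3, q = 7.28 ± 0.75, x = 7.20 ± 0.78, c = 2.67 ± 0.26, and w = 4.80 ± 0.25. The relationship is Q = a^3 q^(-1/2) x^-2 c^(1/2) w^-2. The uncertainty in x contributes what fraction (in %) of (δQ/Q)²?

(δQ/Q)² = (3·δa/a)² + (−½·δq/q)² + (-2·δx/x)² + (½·δc/c)² + (-2·δw/w)²
  a term: (3×0.0184)² = 0.00305
  q term: (-0.5×0.103)² = 0.00265
  x term: (-2×0.108)² = 0.0469
  c term: (0.5×0.0974)² = 0.00237
  w term: (-2×0.0521)² = 0.0109
Total = 0.0659. Share from x = 0.0469/0.0659 = 0.713.

71.3%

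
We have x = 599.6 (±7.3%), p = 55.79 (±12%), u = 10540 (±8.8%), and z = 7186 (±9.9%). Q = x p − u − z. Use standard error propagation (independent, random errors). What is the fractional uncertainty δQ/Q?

Let w = x·p = 33450. δw/w = √((1·δx/x)² + (1·δp/p)²) = √(0.00533 + 0.0144) = 0.140, so δw = 4700.
Q = w − u − z: δQ = √(δw² + δu² + δz²) = √(2.21e+07 + 8.6e+05 + 5.06e+05) = 4840
Q = 15730, so δQ/Q = 4840/15730 = 0.308.

0.308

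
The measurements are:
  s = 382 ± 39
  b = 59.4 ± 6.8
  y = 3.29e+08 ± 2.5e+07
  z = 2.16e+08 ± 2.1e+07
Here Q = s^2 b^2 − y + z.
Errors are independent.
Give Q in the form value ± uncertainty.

(4.02 ± 1.61) × 10^8

Let p = s^2·b^2 = 5.15e+08. δp/p = √((2·δs/s)² + (2·δb/b)²) = √(0.0417 + 0.0524) = 0.307, so δp = 1.58e+08.
Q = p − y + z: δQ = √(δp² + δy² + δz²) = √(2.49e+16 + 6.25e+14 + 4.41e+14) = 1.61e+08
Q = 4.02e+08.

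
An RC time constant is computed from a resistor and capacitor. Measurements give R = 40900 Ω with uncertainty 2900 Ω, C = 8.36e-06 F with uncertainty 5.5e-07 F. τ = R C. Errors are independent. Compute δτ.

0.0331 s

Since τ is a product/quotient, work with relative uncertainties:
  (1·δR/R)² = (1×0.0709)² = 0.00503;  (1·δC/C)² = (1×0.0658)² = 0.00433
δτ/τ = √(0.00936) = 0.0967
τ = 0.342 s, so δτ = 0.0967 × 0.342 = 0.0331 s.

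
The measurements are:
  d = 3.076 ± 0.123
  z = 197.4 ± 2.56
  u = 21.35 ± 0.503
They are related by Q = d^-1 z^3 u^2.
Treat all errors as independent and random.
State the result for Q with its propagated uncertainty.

Relative error in a monomial: (δQ/Q)² = Σ (nᵢ · δxᵢ/xᵢ)².
  (-1·δd/d)² = (-1×0.0400)² = 0.00160;  (3·δz/z)² = (3×0.0130)² = 0.00151;  (2·δu/u)² = (2×0.0236)² = 0.00222
δQ/Q = √(0.00533) = 0.0730
Q = 1.14e+09, so δQ = 0.0730 × 1.14e+09 = 8.32e+07.

(1.140 ± 0.0832) × 10^9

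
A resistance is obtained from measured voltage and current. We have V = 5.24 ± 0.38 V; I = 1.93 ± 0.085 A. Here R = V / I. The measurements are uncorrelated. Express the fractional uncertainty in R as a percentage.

8.48%

For a monomial R ∝ V, I^-1, fractional errors add in quadrature:
  (1·δV/V)² = (1×0.0725)² = 0.00526;  (-1·δI/I)² = (-1×0.0440)² = 0.00194
δR/R = √(0.00720) = 0.0848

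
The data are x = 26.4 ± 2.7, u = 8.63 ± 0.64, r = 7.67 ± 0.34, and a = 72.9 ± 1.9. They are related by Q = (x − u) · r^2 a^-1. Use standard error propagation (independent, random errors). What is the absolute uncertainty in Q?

2.60

Let w = x − u = 17.8. δw = √(δx² + δu²) = √(7.29 + 0.410) = 2.77, so δw/w = 0.156.
Q is then a monomial in w, r, a:
δQ/Q = √((δw/w)² + (2·δr/r)² + (-1·δa/a)²) = √(0.0244 + 0.00786 + 0.000679) = 0.181
Q = 14.3, so δQ = 0.181 × 14.3 = 2.60.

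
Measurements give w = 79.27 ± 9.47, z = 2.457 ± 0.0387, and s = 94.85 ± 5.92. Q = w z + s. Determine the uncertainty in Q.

24.2

Let p = w·z = 194.8. δp/p = √((1·δw/w)² + (1·δz/z)²) = √(0.0143 + 0.000248) = 0.120, so δp = 23.5.
Q = p + s: δQ = √(δp² + δs²) = √(551 + 35.0) = 24.2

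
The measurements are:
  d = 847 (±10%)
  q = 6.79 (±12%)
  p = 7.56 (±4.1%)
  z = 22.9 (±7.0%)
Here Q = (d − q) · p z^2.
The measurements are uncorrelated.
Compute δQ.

Let u = d − q = 840. δu = √(δd² + δq²) = √(7170 + 0.664) = 84.7, so δu/u = 0.101.
Q is then a monomial in u, p, z:
δQ/Q = √((δu/u)² + (1·δp/p)² + (2·δz/z)²) = √(0.0102 + 0.00168 + 0.0196) = 0.177
Q = 3.33e+06, so δQ = 0.177 × 3.33e+06 = 5.91e+05.

5.91e+05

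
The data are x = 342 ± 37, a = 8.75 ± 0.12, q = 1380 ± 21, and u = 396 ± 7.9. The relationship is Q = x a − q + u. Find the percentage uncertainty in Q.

16.3%

Let p = x·a = 2990. δp/p = √((1·δx/x)² + (1·δa/a)²) = √(0.0117 + 0.000188) = 0.109, so δp = 326.
Q = p − q + u: δQ = √(δp² + δq² + δu²) = √(1.06e+05 + 441 + 62.4) = 327
Q = 2010, so δQ/Q = 327/2010 = 0.163.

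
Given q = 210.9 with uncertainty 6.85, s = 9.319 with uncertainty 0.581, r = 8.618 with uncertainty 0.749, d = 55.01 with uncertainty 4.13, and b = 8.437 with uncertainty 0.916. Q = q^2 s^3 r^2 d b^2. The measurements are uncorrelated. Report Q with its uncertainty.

Products/powers → add relative errors in quadrature, weighted by exponent:
  (2·δq/q)² = (2×0.0325)² = 0.00422;  (3·δs/s)² = (3×0.0623)² = 0.0350;  (2·δr/r)² = (2×0.0869)² = 0.0302;  (1·δd/d)² = (1×0.0751)² = 0.00564;  (2·δb/b)² = (2×0.109)² = 0.0471
δQ/Q = √(0.122) = 0.350
Q = 1.047e+13, so δQ = 0.350 × 1.047e+13 = 3.66e+12.

(1.047 ± 0.366) × 10^13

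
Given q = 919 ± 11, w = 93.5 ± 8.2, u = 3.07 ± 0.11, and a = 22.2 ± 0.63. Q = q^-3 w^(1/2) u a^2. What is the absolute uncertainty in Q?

Each factor contributes (exponent × relative error)² to (δQ/Q)²:
  (-3·δq/q)² = (-3×0.0120)² = 0.00129;  (½·δw/w)² = (0.5×0.0877)² = 0.00192;  (1·δu/u)² = (1×0.0358)² = 0.00128;  (2·δa/a)² = (2×0.0284)² = 0.00322
δQ/Q = √(0.00772) = 0.0878
Q = 1.88e-05, so δQ = 0.0878 × 1.88e-05 = 1.66e-06.

1.66e-06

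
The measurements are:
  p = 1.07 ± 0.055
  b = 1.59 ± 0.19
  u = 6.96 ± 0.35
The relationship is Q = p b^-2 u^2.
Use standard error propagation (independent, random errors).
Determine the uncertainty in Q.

5.42

For a monomial Q ∝ p, b^-2, u^2, fractional errors add in quadrature:
  (1·δp/p)² = (1×0.0514)² = 0.00264;  (-2·δb/b)² = (-2×0.119)² = 0.0571;  (2·δu/u)² = (2×0.0503)² = 0.0101
δQ/Q = √(0.0699) = 0.264
Q = 20.5, so δQ = 0.264 × 20.5 = 5.42.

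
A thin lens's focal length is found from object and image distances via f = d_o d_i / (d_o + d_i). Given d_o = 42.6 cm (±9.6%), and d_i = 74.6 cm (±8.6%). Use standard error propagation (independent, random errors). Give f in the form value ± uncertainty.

27.1 ± 1.86 cm

∂f/∂d_o = (d_i/(d_o+d_i))² = 0.405;  ∂f/∂d_i = (d_o/(d_o+d_i))² = 0.132
δf = √((∂f/∂d_o · δd_o)² + (∂f/∂d_i · δd_i)²) = √(2.75 + 0.718) = 1.86 cm
f = 27.1 cm.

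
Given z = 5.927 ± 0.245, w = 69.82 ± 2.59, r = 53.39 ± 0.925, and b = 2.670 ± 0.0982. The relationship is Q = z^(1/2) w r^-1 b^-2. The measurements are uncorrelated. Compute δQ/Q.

0.0867

Each factor contributes (exponent × relative error)² to (δQ/Q)²:
  (½·δz/z)² = (0.5×0.0413)² = 0.000427;  (1·δw/w)² = (1×0.0371)² = 0.00138;  (-1·δr/r)² = (-1×0.0173)² = 0.000300;  (-2·δb/b)² = (-2×0.0368)² = 0.00541
δQ/Q = √(0.00751) = 0.0867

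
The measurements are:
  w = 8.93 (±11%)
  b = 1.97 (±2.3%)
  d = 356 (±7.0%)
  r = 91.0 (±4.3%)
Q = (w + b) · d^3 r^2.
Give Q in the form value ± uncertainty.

Let u = w + b = 10.9. δu = √(δw² + δb²) = √(0.965 + 0.00205) = 0.983, so δu/u = 0.0902.
Q is then a monomial in u, d, r:
δQ/Q = √((δu/u)² + (3·δd/d)² + (2·δr/r)²) = √(0.00814 + 0.0441 + 0.00740) = 0.244
Q = 4.07e+12, so δQ = 0.244 × 4.07e+12 = 9.95e+11.

(4.07 ± 0.995) × 10^12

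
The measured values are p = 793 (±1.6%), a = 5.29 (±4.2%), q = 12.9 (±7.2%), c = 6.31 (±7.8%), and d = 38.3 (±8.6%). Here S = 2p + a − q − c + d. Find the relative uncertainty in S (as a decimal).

Sums and differences: (δS)² = Σ (cᵢ δxᵢ)².
  (2·δp)² = 644;  (δa)² = 0.0494;  (δq)² = 0.863;  (δc)² = 0.242;  (δd)² = 10.8
δS = √(656) = 25.6
S = 1610, so δS/S = 25.6/1610 = 0.0159.

0.0159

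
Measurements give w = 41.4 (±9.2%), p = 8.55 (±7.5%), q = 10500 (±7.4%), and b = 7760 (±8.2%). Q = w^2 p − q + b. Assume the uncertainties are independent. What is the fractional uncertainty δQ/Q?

Let h = w^2·p = 14700. δh/h = √((2·δw/w)² + (1·δp/p)²) = √(0.0339 + 0.00562) = 0.199, so δh = 2910.
Q = h − q + b: δQ = √(δh² + δq² + δb²) = √(8.48e+06 + 6.04e+05 + 4.05e+05) = 3080
Q = 11900, so δQ/Q = 3080/11900 = 0.259.

0.259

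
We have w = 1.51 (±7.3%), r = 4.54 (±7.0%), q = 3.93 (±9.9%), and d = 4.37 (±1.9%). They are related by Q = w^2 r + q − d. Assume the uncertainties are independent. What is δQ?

1.72

Let p = w^2·r = 10.4. δp/p = √((2·δw/w)² + (1·δr/r)²) = √(0.0213 + 0.00490) = 0.162, so δp = 1.68.
Q = p + q − d: δQ = √(δp² + δq² + δd²) = √(2.81 + 0.151 + 0.00689) = 1.72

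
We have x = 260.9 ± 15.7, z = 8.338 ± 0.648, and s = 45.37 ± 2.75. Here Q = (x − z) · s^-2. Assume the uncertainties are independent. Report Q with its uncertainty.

Let u = x − z = 252.6. δu = √(δx² + δz²) = √(246 + 0.420) = 15.7, so δu/u = 0.0622.
Q is then a monomial in u, s:
δQ/Q = √((δu/u)² + (-2·δs/s)²) = √(0.00387 + 0.0147) = 0.136
Q = 0.1227, so δQ = 0.136 × 0.1227 = 0.0167.

0.1227 ± 0.0167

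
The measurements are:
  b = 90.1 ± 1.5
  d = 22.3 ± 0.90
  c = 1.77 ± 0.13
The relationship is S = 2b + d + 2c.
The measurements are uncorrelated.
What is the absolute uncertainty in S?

3.14

Each term contributes (cᵢ δxᵢ)² to (δS)²:
  (2·δb)² = 9.00;  (δd)² = 0.810;  (2·δc)² = 0.0676
δS = √(9.88) = 3.14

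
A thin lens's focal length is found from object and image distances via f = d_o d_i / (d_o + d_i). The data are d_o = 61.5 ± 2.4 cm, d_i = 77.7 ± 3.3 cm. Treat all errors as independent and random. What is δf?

∂f/∂d_o = (d_i/(d_o+d_i))² = 0.312;  ∂f/∂d_i = (d_o/(d_o+d_i))² = 0.195
δf = √((∂f/∂d_o · δd_o)² + (∂f/∂d_i · δd_i)²) = √(0.559 + 0.415) = 0.987 cm

0.987 cm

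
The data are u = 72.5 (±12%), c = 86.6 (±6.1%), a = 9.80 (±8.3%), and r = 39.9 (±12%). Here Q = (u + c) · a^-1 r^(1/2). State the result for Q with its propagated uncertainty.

103 ± 12.4

Let w = u + c = 159. δw = √(δu² + δc²) = √(75.7 + 27.9) = 10.2, so δw/w = 0.0640.
Q is then a monomial in w, a, r:
δQ/Q = √((δw/w)² + (-1·δa/a)² + (½·δr/r)²) = √(0.00409 + 0.00689 + 0.00360) = 0.121
Q = 103, so δQ = 0.121 × 103 = 12.4.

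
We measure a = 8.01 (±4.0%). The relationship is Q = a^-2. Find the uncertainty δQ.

0.00125

Since Q is a product/quotient, work with relative uncertainties:
  (-2·δa/a)² = (-2×0.0400)² = 0.00640
δQ/Q = √(0.00640) = 0.0800
Q = 0.0156, so δQ = 0.0800 × 0.0156 = 0.00125.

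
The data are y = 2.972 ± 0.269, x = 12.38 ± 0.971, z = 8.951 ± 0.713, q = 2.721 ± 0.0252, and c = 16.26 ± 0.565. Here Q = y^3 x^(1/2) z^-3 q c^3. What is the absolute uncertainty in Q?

Each factor contributes (exponent × relative error)² to (δQ/Q)²:
  (3·δy/y)² = (3×0.0905)² = 0.0737;  (½·δx/x)² = (0.5×0.0784)² = 0.00154;  (-3·δz/z)² = (-3×0.0797)² = 0.0571;  (1·δq/q)² = (1×0.00926)² = 8.58e-05;  (3·δc/c)² = (3×0.0347)² = 0.0109
δQ/Q = √(0.143) = 0.379
Q = 1507, so δQ = 0.379 × 1507 = 570.

570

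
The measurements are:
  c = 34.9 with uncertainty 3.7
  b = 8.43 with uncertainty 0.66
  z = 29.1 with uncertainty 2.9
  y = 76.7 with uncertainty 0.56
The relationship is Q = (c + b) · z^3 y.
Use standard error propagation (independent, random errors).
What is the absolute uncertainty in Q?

Let u = c + b = 43.3. δu = √(δc² + δb²) = √(13.7 + 0.436) = 3.76, so δu/u = 0.0867.
Q is then a monomial in u, z, y:
δQ/Q = √((δu/u)² + (3·δz/z)² + (1·δy/y)²) = √(0.00752 + 0.0894 + 5.33e-05) = 0.311
Q = 8.19e+07, so δQ = 0.311 × 8.19e+07 = 2.55e+07.

2.55e+07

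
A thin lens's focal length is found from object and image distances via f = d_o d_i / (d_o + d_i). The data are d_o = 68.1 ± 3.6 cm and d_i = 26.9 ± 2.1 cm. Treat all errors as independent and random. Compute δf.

∂f/∂d_o = (d_i/(d_o+d_i))² = 0.0802;  ∂f/∂d_i = (d_o/(d_o+d_i))² = 0.514
δf = √((∂f/∂d_o · δd_o)² + (∂f/∂d_i · δd_i)²) = √(0.0833 + 1.16) = 1.12 cm

1.12 cm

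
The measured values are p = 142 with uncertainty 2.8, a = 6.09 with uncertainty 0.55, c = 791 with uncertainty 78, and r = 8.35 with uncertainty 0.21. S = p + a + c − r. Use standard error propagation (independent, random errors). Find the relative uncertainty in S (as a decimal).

Sums and differences: (δS)² = Σ (cᵢ δxᵢ)².
  (δp)² = 7.84;  (δa)² = 0.303;  (δc)² = 6080;  (δr)² = 0.0441
δS = √(6090) = 78.1
S = 931, so δS/S = 78.1/931 = 0.0839.

0.0839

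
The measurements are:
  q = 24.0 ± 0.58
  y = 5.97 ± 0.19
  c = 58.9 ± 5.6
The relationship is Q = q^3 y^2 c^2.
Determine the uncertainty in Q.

3.64e+08

Products/powers → add relative errors in quadrature, weighted by exponent:
  (3·δq/q)² = (3×0.0242)² = 0.00526;  (2·δy/y)² = (2×0.0318)² = 0.00405;  (2·δc/c)² = (2×0.0951)² = 0.0362
δQ/Q = √(0.0455) = 0.213
Q = 1.71e+09, so δQ = 0.213 × 1.71e+09 = 3.64e+08.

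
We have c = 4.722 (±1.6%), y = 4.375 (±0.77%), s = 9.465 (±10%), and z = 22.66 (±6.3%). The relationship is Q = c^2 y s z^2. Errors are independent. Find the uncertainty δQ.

Since Q is a product/quotient, work with relative uncertainties:
  (2·δc/c)² = (2×0.0160)² = 0.00102;  (1·δy/y)² = (1×0.00770)² = 5.93e-05;  (1·δs/s)² = (1×0.100)² = 0.0100;  (2·δz/z)² = (2×0.0630)² = 0.0159
δQ/Q = √(0.0270) = 0.164
Q = 474100, so δQ = 0.164 × 474100 = 77800.

77800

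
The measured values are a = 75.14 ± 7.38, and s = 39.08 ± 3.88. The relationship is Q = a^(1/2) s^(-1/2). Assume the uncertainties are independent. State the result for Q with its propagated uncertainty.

For a monomial Q ∝ a^(1/2), s^(-1/2), fractional errors add in quadrature:
  (½·δa/a)² = (0.5×0.0982)² = 0.00241;  (−½·δs/s)² = (-0.5×0.0993)² = 0.00246
δQ/Q = √(0.00488) = 0.0698
Q = 1.387, so δQ = 0.0698 × 1.387 = 0.0968.

1.387 ± 0.0968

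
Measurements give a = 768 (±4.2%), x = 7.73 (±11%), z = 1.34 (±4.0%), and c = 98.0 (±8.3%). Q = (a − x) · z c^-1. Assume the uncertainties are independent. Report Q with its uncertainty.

Let u = a − x = 760. δu = √(δa² + δx²) = √(1040 + 0.723) = 32.3, so δu/u = 0.0424.
Q is then a monomial in u, z, c:
δQ/Q = √((δu/u)² + (1·δz/z)² + (-1·δc/c)²) = √(0.00180 + 0.00160 + 0.00689) = 0.101
Q = 10.4, so δQ = 0.101 × 10.4 = 1.05.

10.4 ± 1.05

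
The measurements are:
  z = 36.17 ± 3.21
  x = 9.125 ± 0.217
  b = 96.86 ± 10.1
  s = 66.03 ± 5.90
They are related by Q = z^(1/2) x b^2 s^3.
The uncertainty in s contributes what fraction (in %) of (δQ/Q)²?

(δQ/Q)² = (½·δz/z)² + (1·δx/x)² + (2·δb/b)² + (3·δs/s)²
  z term: (0.5×0.0887)² = 0.00197
  x term: (1×0.0238)² = 0.000566
  b term: (2×0.104)² = 0.0435
  s term: (3×0.0894)² = 0.0719
Total = 0.118. Share from s = 0.0719/0.118 = 0.610.

61.0%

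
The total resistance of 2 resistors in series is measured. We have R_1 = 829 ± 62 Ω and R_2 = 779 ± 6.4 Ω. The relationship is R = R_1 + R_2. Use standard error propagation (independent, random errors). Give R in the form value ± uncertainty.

1610 ± 62.3 Ω

Absolute uncertainties add in quadrature for a linear combination:
  (δR_1)² = 3840;  (δR_2)² = 41.0
δR = √(3880) = 62.3 Ω
R = 1610 Ω.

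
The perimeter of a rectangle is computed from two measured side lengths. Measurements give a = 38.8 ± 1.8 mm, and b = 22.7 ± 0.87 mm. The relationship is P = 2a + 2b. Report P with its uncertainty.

Each term contributes (cᵢ δxᵢ)² to (δP)²:
  (2·δa)² = 13.0;  (2·δb)² = 3.03
δP = √(16.0) = 4.00 mm
P = 123 mm.

123 ± 4.00 mm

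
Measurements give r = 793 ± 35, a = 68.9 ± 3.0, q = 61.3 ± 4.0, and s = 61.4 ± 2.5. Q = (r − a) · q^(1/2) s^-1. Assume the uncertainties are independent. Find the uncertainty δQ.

6.58

Let u = r − a = 724. δu = √(δr² + δa²) = √(1220 + 9.00) = 35.1, so δu/u = 0.0485.
Q is then a monomial in u, q, s:
δQ/Q = √((δu/u)² + (½·δq/q)² + (-1·δs/s)²) = √(0.00235 + 0.00106 + 0.00166) = 0.0712
Q = 92.3, so δQ = 0.0712 × 92.3 = 6.58.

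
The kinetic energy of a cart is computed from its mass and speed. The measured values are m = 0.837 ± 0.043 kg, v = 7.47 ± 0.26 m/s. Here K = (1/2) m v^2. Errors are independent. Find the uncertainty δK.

2.02 J

Products/powers → add relative errors in quadrature, weighted by exponent:
  (1·δm/m)² = (1×0.0514)² = 0.00264;  (2·δv/v)² = (2×0.0348)² = 0.00485
δK/K = √(0.00749) = 0.0865
K = 23.4 J, so δK = 0.0865 × 23.4 = 2.02 J.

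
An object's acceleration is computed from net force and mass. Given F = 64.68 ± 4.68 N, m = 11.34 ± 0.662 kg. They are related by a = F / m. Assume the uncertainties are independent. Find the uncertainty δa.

0.530 m/s^2

Each factor contributes (exponent × relative error)² to (δa/a)²:
  (1·δF/F)² = (1×0.0724)² = 0.00524;  (-1·δm/m)² = (-1×0.0584)² = 0.00341
δa/a = √(0.00864) = 0.0930
a = 5.704 m/s^2, so δa = 0.0930 × 5.704 = 0.530 m/s^2.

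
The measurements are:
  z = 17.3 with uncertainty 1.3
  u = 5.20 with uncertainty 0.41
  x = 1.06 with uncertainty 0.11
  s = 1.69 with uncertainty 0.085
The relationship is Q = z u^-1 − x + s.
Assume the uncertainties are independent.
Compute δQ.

Let p = z·u^-1 = 3.33. δp/p = √((1·δz/z)² + (-1·δu/u)²) = √(0.00565 + 0.00622) = 0.109, so δp = 0.362.
Q = p − x + s: δQ = √(δp² + δx² + δs²) = √(0.131 + 0.0121 + 0.00723) = 0.388

0.388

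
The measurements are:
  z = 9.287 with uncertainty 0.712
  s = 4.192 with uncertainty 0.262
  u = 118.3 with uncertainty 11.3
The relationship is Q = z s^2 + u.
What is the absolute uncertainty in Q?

26.5

Let p = z·s^2 = 163.2. δp/p = √((1·δz/z)² + (2·δs/s)²) = √(0.00588 + 0.0156) = 0.147, so δp = 23.9.
Q = p + u: δQ = √(δp² + δu²) = √(573 + 128) = 26.5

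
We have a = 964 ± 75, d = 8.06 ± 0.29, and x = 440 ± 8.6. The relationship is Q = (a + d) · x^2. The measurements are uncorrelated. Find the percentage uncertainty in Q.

8.65%

Let u = a + d = 972. δu = √(δa² + δd²) = √(5620 + 0.0841) = 75.0, so δu/u = 0.0772.
Q is then a monomial in u, x:
δQ/Q = √((δu/u)² + (2·δx/x)²) = √(0.00595 + 0.00153) = 0.0865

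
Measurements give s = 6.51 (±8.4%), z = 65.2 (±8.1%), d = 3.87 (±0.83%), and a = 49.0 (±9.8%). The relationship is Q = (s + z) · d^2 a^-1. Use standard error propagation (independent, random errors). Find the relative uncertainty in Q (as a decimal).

Let u = s + z = 71.7. δu = √(δs² + δz²) = √(0.299 + 27.9) = 5.31, so δu/u = 0.0740.
Q is then a monomial in u, d, a:
δQ/Q = √((δu/u)² + (2·δd/d)² + (-1·δa/a)²) = √(0.00548 + 0.000276 + 0.00960) = 0.124

0.124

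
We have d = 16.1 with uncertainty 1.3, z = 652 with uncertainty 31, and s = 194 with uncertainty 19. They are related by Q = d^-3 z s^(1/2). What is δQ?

0.548

For a monomial Q ∝ d^-3, z, s^(1/2), fractional errors add in quadrature:
  (-3·δd/d)² = (-3×0.0807)² = 0.0587;  (1·δz/z)² = (1×0.0475)² = 0.00226;  (½·δs/s)² = (0.5×0.0979)² = 0.00240
δQ/Q = √(0.0633) = 0.252
Q = 2.18, so δQ = 0.252 × 2.18 = 0.548.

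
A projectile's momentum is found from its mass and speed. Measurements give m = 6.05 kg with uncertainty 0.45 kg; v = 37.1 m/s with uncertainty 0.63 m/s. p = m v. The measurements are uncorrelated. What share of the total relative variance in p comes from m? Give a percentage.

95.0%

(δp/p)² = (1·δm/m)² + (1·δv/v)²
  m term: (1×0.0744)² = 0.00553
  v term: (1×0.0170)² = 0.000288
Total = 0.00582. Share from m = 0.00553/0.00582 = 0.950.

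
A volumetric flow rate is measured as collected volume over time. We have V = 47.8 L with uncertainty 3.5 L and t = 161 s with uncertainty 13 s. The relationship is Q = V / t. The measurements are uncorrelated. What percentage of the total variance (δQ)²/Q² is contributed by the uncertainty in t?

54.9%

(δQ/Q)² = (1·δV/V)² + (-1·δt/t)²
  V term: (1×0.0732)² = 0.00536
  t term: (-1×0.0807)² = 0.00652
Total = 0.0119. Share from t = 0.00652/0.0119 = 0.549.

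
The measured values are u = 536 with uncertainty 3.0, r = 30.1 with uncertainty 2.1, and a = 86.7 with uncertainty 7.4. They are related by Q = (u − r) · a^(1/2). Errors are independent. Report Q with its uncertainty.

Let w = u − r = 506. δw = √(δu² + δr²) = √(9.00 + 4.41) = 3.66, so δw/w = 0.00724.
Q is then a monomial in w, a:
δQ/Q = √((δw/w)² + (½·δa/a)²) = √(5.24e-05 + 0.00182) = 0.0433
Q = 4710, so δQ = 0.0433 × 4710 = 204.

4710 ± 204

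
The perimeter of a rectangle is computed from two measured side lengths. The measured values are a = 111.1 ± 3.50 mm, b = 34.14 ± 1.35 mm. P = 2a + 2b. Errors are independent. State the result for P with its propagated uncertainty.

290.5 ± 7.50 mm

Each term contributes (cᵢ δxᵢ)² to (δP)²:
  (2·δa)² = 49.0;  (2·δb)² = 7.29
δP = √(56.3) = 7.50 mm
P = 290.5 mm.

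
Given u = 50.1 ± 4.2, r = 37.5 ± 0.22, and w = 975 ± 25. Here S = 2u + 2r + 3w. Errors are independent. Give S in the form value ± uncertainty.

For a sum/difference, combine absolute errors in quadrature:
  (2·δu)² = 70.6;  (2·δr)² = 0.194;  (3·δw)² = 5620
δS = √(5700) = 75.5
S = 3100.

3100 ± 75.5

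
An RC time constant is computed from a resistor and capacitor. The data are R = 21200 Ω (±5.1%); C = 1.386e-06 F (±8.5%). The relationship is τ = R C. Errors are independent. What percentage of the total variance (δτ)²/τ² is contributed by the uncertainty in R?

(δτ/τ)² = (1·δR/R)² + (1·δC/C)²
  R term: (1×0.0510)² = 0.00260
  C term: (1×0.0850)² = 0.00723
Total = 0.00983. Share from R = 0.00260/0.00983 = 0.265.

26.5%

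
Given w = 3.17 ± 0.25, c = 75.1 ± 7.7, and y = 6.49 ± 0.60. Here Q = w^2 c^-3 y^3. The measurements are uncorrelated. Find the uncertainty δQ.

0.00287

Products/powers → add relative errors in quadrature, weighted by exponent:
  (2·δw/w)² = (2×0.0789)² = 0.0249;  (-3·δc/c)² = (-3×0.103)² = 0.0946;  (3·δy/y)² = (3×0.0924)² = 0.0769
δQ/Q = √(0.196) = 0.443
Q = 0.00649, so δQ = 0.443 × 0.00649 = 0.00287.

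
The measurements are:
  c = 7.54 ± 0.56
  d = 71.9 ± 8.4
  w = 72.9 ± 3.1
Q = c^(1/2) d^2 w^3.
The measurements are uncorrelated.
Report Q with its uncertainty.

(5.50 ± 1.48) × 10^9

Q is a product of powers, so relative uncertainties combine in quadrature:
  (½·δc/c)² = (0.5×0.0743)² = 0.00138;  (2·δd/d)² = (2×0.117)² = 0.0546;  (3·δw/w)² = (3×0.0425)² = 0.0163
δQ/Q = √(0.0722) = 0.269
Q = 5.5e+09, so δQ = 0.269 × 5.5e+09 = 1.48e+09.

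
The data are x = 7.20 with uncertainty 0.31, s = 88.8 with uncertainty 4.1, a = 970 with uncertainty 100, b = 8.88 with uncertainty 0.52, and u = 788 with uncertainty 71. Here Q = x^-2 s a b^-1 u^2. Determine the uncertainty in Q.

2.75e+07

Relative error in a monomial: (δQ/Q)² = Σ (nᵢ · δxᵢ/xᵢ)².
  (-2·δx/x)² = (-2×0.0431)² = 0.00742;  (1·δs/s)² = (1×0.0462)² = 0.00213;  (1·δa/a)² = (1×0.103)² = 0.0106;  (-1·δb/b)² = (-1×0.0586)² = 0.00343;  (2·δu/u)² = (2×0.0901)² = 0.0325
δQ/Q = √(0.0561) = 0.237
Q = 1.16e+08, so δQ = 0.237 × 1.16e+08 = 2.75e+07.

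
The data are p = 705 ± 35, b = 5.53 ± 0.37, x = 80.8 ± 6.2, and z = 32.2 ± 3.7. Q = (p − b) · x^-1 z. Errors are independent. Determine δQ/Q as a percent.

14.7%

Let u = p − b = 699. δu = √(δp² + δb²) = √(1220 + 0.137) = 35.0, so δu/u = 0.0500.
Q is then a monomial in u, x, z:
δQ/Q = √((δu/u)² + (-1·δx/x)² + (1·δz/z)²) = √(0.00250 + 0.00589 + 0.0132) = 0.147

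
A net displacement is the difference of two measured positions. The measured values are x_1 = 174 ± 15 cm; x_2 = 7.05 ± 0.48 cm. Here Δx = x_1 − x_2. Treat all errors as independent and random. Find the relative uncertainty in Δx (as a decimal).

0.0899

For a sum/difference, combine absolute errors in quadrature:
  (δx_1)² = 225;  (δx_2)² = 0.230
δΔx = √(225) = 15.0 cm
Δx = 167 cm, so δΔx/Δx = 15.0/167 = 0.0899.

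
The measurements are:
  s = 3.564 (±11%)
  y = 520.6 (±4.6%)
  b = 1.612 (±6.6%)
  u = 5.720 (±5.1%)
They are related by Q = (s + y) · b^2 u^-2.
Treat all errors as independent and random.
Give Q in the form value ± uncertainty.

41.63 ± 7.20

Let w = s + y = 524.2. δw = √(δs² + δy²) = √(0.154 + 573) = 24.0, so δw/w = 0.0457.
Q is then a monomial in w, b, u:
δQ/Q = √((δw/w)² + (2·δb/b)² + (-2·δu/u)²) = √(0.00209 + 0.0174 + 0.0104) = 0.173
Q = 41.63, so δQ = 0.173 × 41.63 = 7.20.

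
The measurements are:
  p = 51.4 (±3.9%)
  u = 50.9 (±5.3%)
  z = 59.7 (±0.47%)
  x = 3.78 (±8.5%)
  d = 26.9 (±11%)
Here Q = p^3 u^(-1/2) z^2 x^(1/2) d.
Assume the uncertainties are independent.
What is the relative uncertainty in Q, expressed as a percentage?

Since Q is a product/quotient, work with relative uncertainties:
  (3·δp/p)² = (3×0.0390)² = 0.0137;  (−½·δu/u)² = (-0.5×0.0530)² = 0.000702;  (2·δz/z)² = (2×0.00470)² = 8.84e-05;  (½·δx/x)² = (0.5×0.0850)² = 0.00181;  (1·δd/d)² = (1×0.110)² = 0.0121
δQ/Q = √(0.0284) = 0.168

16.8%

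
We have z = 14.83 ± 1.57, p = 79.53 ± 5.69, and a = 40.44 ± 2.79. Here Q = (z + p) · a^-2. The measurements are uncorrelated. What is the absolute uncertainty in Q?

0.00874

Let u = z + p = 94.36. δu = √(δz² + δp²) = √(2.46 + 32.4) = 5.90, so δu/u = 0.0626.
Q is then a monomial in u, a:
δQ/Q = √((δu/u)² + (-2·δa/a)²) = √(0.00391 + 0.0190) = 0.151
Q = 0.05770, so δQ = 0.151 × 0.05770 = 0.00874.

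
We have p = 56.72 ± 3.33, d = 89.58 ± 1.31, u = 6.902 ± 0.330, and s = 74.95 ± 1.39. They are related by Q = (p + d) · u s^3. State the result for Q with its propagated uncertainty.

Let w = p + d = 146.3. δw = √(δp² + δd²) = √(11.1 + 1.72) = 3.58, so δw/w = 0.0245.
Q is then a monomial in w, u, s:
δQ/Q = √((δw/w)² + (1·δu/u)² + (3·δs/s)²) = √(0.000598 + 0.00229 + 0.00310) = 0.0773
Q = 4.251e+08, so δQ = 0.0773 × 4.251e+08 = 3.29e+07.

(4.251 ± 0.329) × 10^8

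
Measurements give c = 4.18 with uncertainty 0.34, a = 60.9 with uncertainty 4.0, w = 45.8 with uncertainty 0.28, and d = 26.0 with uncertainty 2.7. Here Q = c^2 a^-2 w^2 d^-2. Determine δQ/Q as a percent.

Q is a product of powers, so relative uncertainties combine in quadrature:
  (2·δc/c)² = (2×0.0813)² = 0.0265;  (-2·δa/a)² = (-2×0.0657)² = 0.0173;  (2·δw/w)² = (2×0.00611)² = 0.000150;  (-2·δd/d)² = (-2×0.104)² = 0.0431
δQ/Q = √(0.0870) = 0.295

29.5%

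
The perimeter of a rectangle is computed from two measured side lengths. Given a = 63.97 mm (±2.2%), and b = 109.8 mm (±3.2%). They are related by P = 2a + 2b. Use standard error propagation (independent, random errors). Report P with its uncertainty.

Absolute uncertainties add in quadrature for a linear combination:
  (2·δa)² = 7.92;  (2·δb)² = 49.4
δP = √(57.3) = 7.57 mm
P = 347.5 mm.

347.5 ± 7.57 mm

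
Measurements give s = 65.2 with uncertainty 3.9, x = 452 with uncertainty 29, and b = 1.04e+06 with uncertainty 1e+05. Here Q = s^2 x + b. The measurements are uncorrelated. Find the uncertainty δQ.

2.79e+05

Let p = s^2·x = 1.92e+06. δp/p = √((2·δs/s)² + (1·δx/x)²) = √(0.0143 + 0.00412) = 0.136, so δp = 2.61e+05.
Q = p + b: δQ = √(δp² + δb²) = √(6.8e+10 + 1e+10) = 2.79e+05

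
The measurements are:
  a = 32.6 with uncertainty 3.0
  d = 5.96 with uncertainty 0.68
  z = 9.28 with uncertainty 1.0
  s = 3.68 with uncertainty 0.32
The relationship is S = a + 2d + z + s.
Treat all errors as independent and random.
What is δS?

Sums and differences: (δS)² = Σ (cᵢ δxᵢ)².
  (δa)² = 9.00;  (2·δd)² = 1.85;  (δz)² = 1.00;  (δs)² = 0.102
δS = √(12.0) = 3.46

3.46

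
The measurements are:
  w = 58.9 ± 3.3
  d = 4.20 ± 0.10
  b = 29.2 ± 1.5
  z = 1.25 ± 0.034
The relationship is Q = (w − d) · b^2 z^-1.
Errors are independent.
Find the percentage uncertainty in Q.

12.2%

Let u = w − d = 54.7. δu = √(δw² + δd²) = √(10.9 + 0.0100) = 3.30, so δu/u = 0.0604.
Q is then a monomial in u, b, z:
δQ/Q = √((δu/u)² + (2·δb/b)² + (-1·δz/z)²) = √(0.00364 + 0.0106 + 0.000740) = 0.122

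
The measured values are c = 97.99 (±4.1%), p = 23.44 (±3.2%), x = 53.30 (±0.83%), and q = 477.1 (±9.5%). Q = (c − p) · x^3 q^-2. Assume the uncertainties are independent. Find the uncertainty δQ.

9.88

Let u = c − p = 74.55. δu = √(δc² + δp²) = √(16.1 + 0.563) = 4.09, so δu/u = 0.0548.
Q is then a monomial in u, x, q:
δQ/Q = √((δu/u)² + (3·δx/x)² + (-2·δq/q)²) = √(0.00301 + 0.000620 + 0.0361) = 0.199
Q = 49.59, so δQ = 0.199 × 49.59 = 9.88.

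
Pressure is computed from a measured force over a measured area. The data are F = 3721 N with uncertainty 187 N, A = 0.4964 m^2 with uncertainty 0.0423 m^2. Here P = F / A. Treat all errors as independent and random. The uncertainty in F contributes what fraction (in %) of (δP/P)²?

(δP/P)² = (1·δF/F)² + (-1·δA/A)²
  F term: (1×0.0503)² = 0.00253
  A term: (-1×0.0852)² = 0.00726
Total = 0.00979. Share from F = 0.00253/0.00979 = 0.258.

25.8%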